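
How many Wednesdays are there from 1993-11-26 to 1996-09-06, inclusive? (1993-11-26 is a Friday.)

1993-11-26 is a Friday; the first Wednesday on or after it is 1993-12-01 (5 days later).
From 1993-12-01 to 1996-09-06: 30 + 365 + 365 + 250 = 1010 days (rest of 1993, 1994, 1995, to 1996-09-06 in 1996).
1010 ÷ 7 = 144 full weeks with remainder 2, so 144 more Wednesdays after the first → 145.

145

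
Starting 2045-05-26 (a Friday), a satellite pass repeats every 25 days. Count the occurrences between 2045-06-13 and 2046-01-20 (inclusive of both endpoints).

9

Occurrences land 25·i days after 2045-05-26 for i = 0, 1, 2, …
2045-06-13 is 18 days after the start; 18 ÷ 25 = 0 remainder 18; since the remainder is 18, round up to i = 1. First occurrence in the window: #2 on 2045-06-20 (1×25 = 25 days in).
2046-01-20 is 239 days after the start; 239 ÷ 25 = 9 remainder 14. Last occurrence in the window: #10 on 2046-01-06.
Occurrences #2 through #10: 9 in total.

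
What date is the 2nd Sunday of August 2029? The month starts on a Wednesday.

August 12, 2029

August 2029 begins on a Wednesday, so the first Sunday is August 5 (4 days later).
The 2nd Sunday is 1 weeks later: 5 + 7 = 12.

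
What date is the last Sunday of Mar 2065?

Mar 2065 begins on a Sunday, so the first Sunday is Mar 1.
Mar 2065 has 31 days. Adding weeks: 1, 8, 15, 22, 29 — the last one ≤ 31 is the 29th.

Mar 29, 2065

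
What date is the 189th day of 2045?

8 July 2045

January has 31 days (189 − 31 = 158 remain).
February has 28 days (158 − 28 = 130 remain).
March has 31 days (130 − 31 = 99 remain).
April has 30 days (99 − 30 = 69 remain).
May has 31 days (69 − 31 = 38 remain).
June has 30 days (38 − 30 = 8 remain).
8 into July → July 8.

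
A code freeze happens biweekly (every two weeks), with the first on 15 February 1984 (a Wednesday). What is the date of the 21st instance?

The 21st occurrence is 20 intervals after the first: 20 × 14 = 280 days after 15 February 1984.
February has 29 days — 14 days to the end of February leaves 266.
March has 31 days (235 left).
April has 30 days (205 left).
May has 31 days (174 left).
June has 30 days (144 left).
July has 31 days (113 left).
August has 31 days (82 left).
September has 30 days (52 left).
October has 31 days (21 left).
21 days into November → 21 November 1984.

21 November 1984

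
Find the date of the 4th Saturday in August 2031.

2031-08-23

The first Saturday of August 2031 is August 2.
The 4th Saturday is 3 weeks later: 2 + 21 = 23.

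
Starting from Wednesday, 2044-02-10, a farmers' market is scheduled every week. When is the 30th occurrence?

2044-08-31

The 30th occurrence is 29 intervals after the first: 29 × 7 = 203 days after 2044-02-10.
February has 29 days — 19 days to the end of February leaves 184.
March has 31 days (153 left).
April has 30 days (123 left).
May has 31 days (92 left).
June has 30 days (62 left).
July has 31 days (31 left).
31 days into August → 2044-08-31.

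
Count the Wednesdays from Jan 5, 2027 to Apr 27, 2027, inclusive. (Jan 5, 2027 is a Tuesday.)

Jan 5, 2027 is a Tuesday; the first Wednesday on or after it is Jan 6, 2027 (1 day later).
From Jan 6, 2027 to Apr 27, 2027: 25 + 28 + 31 + 27 = 111 days (rest of Jan, Feb, Mar, Apr).
111 ÷ 7 = 15 full weeks with remainder 6, so 15 more Wednesdays after the first → 16.

16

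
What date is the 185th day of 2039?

January has 31 days (185 − 31 = 154 remain).
February has 28 days (154 − 28 = 126 remain).
March has 31 days (126 − 31 = 95 remain).
April has 30 days (95 − 30 = 65 remain).
May has 31 days (65 − 31 = 34 remain).
June has 30 days (34 − 30 = 4 remain).
4 into July → July 4.

2039-07-04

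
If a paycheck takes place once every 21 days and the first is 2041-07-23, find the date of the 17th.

2042-06-24

The 17th occurrence is 16 intervals after the first: 16 × 21 = 336 days after 2041-07-23.
July has 31 days — 8 days to the end of July leaves 328.
August has 31 days (297 left).
September has 30 days (267 left).
October has 31 days (236 left).
November has 30 days (206 left).
December has 31 days (175 left).
January has 31 days (144 left).
February has 28 days (116 left).
March has 31 days (85 left).
April has 30 days (55 left).
May has 31 days (24 left).
24 days into June → 2042-06-24.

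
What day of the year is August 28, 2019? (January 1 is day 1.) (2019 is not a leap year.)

Days in months before August: 31 + 28 + 31 + 30 + 31 + 30 + 31 = 212.
Plus 28 days into August → day 240.

240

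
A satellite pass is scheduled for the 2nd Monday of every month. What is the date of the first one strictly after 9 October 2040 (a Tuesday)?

October 2040 starts on a Monday; its first Monday is the 1st, so the 2nd Monday is the 8th — 8 October 2040.
That is not after 9 October 2040, so look at November 2040.
November 2040 starts on a Thursday; its first Monday is the 5th, so the 2nd Monday is the 12th — 12 November 2040.

12 November 2040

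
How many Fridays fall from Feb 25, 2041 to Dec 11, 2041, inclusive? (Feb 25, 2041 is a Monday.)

41

Feb 25, 2041 is a Monday; the first Friday on or after it is Mar 1, 2041 (4 days later).
From Mar 1, 2041 to Dec 11, 2041: 30 + 30 + 31 + 30 + 31 + 31 + 30 + 31 + 30 + 11 = 285 days (rest of Mar, Apr, May, Jun, Jul, Aug, Sep, Oct, Nov, Dec).
285 ÷ 7 = 40 full weeks with remainder 5, so 40 more Fridays after the first → 41.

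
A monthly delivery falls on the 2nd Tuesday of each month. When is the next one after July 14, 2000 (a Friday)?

August 8, 2000

July 2000 starts on a Saturday; its first Tuesday is the 4th, so the 2nd Tuesday is the 11th — July 11, 2000.
That is not after July 14, 2000, so look at August 2000.
August 2000 starts on a Tuesday; its first Tuesday is the 1st, so the 2nd Tuesday is the 8th — August 8, 2000.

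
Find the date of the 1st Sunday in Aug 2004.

Aug 1, 2004

Aug 2004 begins on a Sunday, so the first Sunday is Aug 1.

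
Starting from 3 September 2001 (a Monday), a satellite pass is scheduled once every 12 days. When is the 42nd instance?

8 January 2003

The 42nd occurrence is 41 intervals after the first: 41 × 12 = 492 days after 3 September 2001.
September has 30 days — 27 days to the end of September leaves 465.
From end of September to end of 2001 is 92 days (373 left).
2002 has 365 days (8 left).
8 days into January → 8 January 2003.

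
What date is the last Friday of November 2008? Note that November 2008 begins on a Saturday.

November 2008 begins on a Saturday, so the first Friday is November 7 (6 days later).
November 2008 has 30 days. Adding weeks: 7, 14, 21, 28 — the last one ≤ 30 is the 28th.

28 November 2008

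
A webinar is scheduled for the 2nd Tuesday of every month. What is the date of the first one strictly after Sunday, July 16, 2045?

August 8, 2045

July 2045 starts on a Saturday; its first Tuesday is the 4th, so the 2nd Tuesday is the 11th — July 11, 2045.
That is not after July 16, 2045, so look at August 2045.
August 2045 starts on a Tuesday; its first Tuesday is the 1st, so the 2nd Tuesday is the 8th — August 8, 2045.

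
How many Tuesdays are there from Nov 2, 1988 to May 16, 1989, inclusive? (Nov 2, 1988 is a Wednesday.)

Nov 2, 1988 is a Wednesday; the first Tuesday on or after it is Nov 8, 1988 (6 days later).
From Nov 8, 1988 to May 16, 1989: 22 + 31 + 31 + 28 + 31 + 30 + 16 = 189 days (rest of Nov, Dec, Jan, Feb, Mar, Apr, May).
189 ÷ 7 = 27 full weeks with remainder 0, so 27 more Tuesdays after the first → 28.

28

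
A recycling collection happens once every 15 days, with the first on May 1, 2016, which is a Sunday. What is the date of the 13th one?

Oct 28, 2016

The 13th occurrence is 12 intervals after the first: 12 × 15 = 180 days after May 1, 2016.
May has 31 days — 30 days to the end of May leaves 150.
Jun has 30 days (120 left).
Jul has 31 days (89 left).
Aug has 31 days (58 left).
Sep has 30 days (28 left).
28 days into Oct → Oct 28, 2016.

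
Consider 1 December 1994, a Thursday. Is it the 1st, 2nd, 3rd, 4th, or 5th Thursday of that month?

1st

Day 1 falls in week ⌈1/7⌉ of the month.
Days 1–7 hold the 1st Thursday, 8–14 the 2nd, 15–21 the 3rd, 22–28 the 4th, 29–31 the 5th.
1 is in the range for the 1st.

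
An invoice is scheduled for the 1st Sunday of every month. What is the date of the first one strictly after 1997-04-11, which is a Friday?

April 1997 starts on a Tuesday, so its 1st Sunday is 1997-04-06 (5 days in).
That is not after 1997-04-11, so look at May 1997.
May 1997 starts on a Thursday, so its 1st Sunday is 1997-05-04 (3 days in).

1997-05-04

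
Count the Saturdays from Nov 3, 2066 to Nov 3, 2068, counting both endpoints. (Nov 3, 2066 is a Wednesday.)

105

Nov 3, 2066 is a Wednesday; the first Saturday on or after it is Nov 6, 2066 (3 days later).
From Nov 6, 2066 to Nov 3, 2068: 55 + 365 + 308 = 728 days (rest of 2066, 2067, to Nov 3, 2068 in 2068).
728 ÷ 7 = 104 full weeks with remainder 0, so 104 more Saturdays after the first → 105.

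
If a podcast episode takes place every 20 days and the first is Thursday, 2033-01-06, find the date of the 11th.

2033-07-25

The 11th occurrence is 10 intervals after the first: 10 × 20 = 200 days after 2033-01-06.
January has 31 days — 25 days to the end of January leaves 175.
February has 28 days (147 left).
March has 31 days (116 left).
April has 30 days (86 left).
May has 31 days (55 left).
June has 30 days (25 left).
25 days into July → 2033-07-25.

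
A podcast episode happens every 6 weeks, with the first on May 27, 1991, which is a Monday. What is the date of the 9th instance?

April 27, 1992

The 9th occurrence is 8 intervals after the first: 8 × 42 = 336 days after May 27, 1991.
May has 31 days — 4 days to the end of May leaves 332.
June has 30 days (302 left).
July has 31 days (271 left).
August has 31 days (240 left).
September has 30 days (210 left).
October has 31 days (179 left).
November has 30 days (149 left).
December has 31 days (118 left).
January has 31 days (87 left).
February has 29 days (58 left).
March has 31 days (27 left).
27 days into April → April 27, 1992.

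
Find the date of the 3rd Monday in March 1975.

The first Monday of March 1975 is March 3.
The 3rd Monday is 2 weeks later: 3 + 14 = 17.

1975-03-17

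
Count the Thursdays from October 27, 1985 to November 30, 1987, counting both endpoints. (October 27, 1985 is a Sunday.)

109

October 27, 1985 is a Sunday; the first Thursday on or after it is October 31, 1985 (4 days later).
From October 31, 1985 to November 30, 1987: 61 + 365 + 334 = 760 days (rest of 1985, 1986, to November 30, 1987 in 1987).
760 ÷ 7 = 108 full weeks with remainder 4, so 108 more Thursdays after the first → 109.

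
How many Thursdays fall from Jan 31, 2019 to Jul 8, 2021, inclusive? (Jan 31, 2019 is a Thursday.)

128

Jan 31, 2019 is a Thursday; the first Thursday on or after it is Jan 31, 2019.
From Jan 31, 2019 to Jul 8, 2021: 334 + 366 + 189 = 889 days (rest of 2019, 2020, to Jul 8, 2021 in 2021).
889 ÷ 7 = 127 full weeks with remainder 0, so 127 more Thursdays after the first → 128.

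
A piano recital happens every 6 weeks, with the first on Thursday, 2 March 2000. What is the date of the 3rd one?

25 May 2000

The 3rd occurrence is 2 intervals after the first: 2 × 42 = 84 days after 2 March 2000.
March has 31 days — 29 days to the end of March leaves 55.
April has 30 days (25 left).
25 days into May → 25 May 2000.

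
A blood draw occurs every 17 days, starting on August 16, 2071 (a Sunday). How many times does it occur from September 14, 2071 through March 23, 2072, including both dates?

11

Occurrences land 17·i days after August 16, 2071 for i = 0, 1, 2, …
September 14, 2071 is 29 days after the start; 29 ÷ 17 = 1 remainder 12; since the remainder is 12, round up to i = 2. First occurrence in the window: #3 on September 19, 2071 (2×17 = 34 days in).
March 23, 2072 is 220 days after the start; 220 ÷ 17 = 12 remainder 16. Last occurrence in the window: #13 on March 7, 2072.
Occurrences #3 through #13: 11 in total.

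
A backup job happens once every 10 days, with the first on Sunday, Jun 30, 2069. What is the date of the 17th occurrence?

Dec 7, 2069

The 17th occurrence is 16 intervals after the first: 16 × 10 = 160 days after Jun 30, 2069.
Jun has 30 days — 0 days to the end of Jun leaves 160.
Jul has 31 days (129 left).
Aug has 31 days (98 left).
Sep has 30 days (68 left).
Oct has 31 days (37 left).
Nov has 30 days (7 left).
7 days into Dec → Dec 7, 2069.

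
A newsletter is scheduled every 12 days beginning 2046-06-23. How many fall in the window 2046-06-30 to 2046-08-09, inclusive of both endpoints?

Occurrences land 12·i days after 2046-06-23 for i = 0, 1, 2, …
2046-06-30 is 7 days after the start; 7 ÷ 12 = 0 remainder 7; since the remainder is 7, round up to i = 1. First occurrence in the window: #2 on 2046-07-05 (1×12 = 12 days in).
2046-08-09 is 47 days after the start; 47 ÷ 12 = 3 remainder 11. Last occurrence in the window: #4 on 2046-07-29.
Occurrences #2 through #4: 3 in total.

3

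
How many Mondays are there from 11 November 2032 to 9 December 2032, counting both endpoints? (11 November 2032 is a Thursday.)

4

11 November 2032 is a Thursday; the first Monday on or after it is 15 November 2032 (4 days later).
From 15 November 2032 to 9 December 2032: 15 + 9 = 24 days (rest of November, December).
24 ÷ 7 = 3 full weeks with remainder 3, so 3 more Mondays after the first → 4.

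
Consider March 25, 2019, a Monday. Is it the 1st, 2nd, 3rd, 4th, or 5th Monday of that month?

Day 25 falls in week ⌈25/7⌉ of the month.
Days 1–7 hold the 1st Monday, 8–14 the 2nd, 15–21 the 3rd, 22–28 the 4th, 29–31 the 5th.
25 is in the range for the 4th.

4th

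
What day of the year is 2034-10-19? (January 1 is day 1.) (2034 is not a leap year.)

292

Days in months before October: 31 + 28 + 31 + 30 + 31 + 30 + 31 + 31 + 30 = 273.
Plus 19 days into October → day 292.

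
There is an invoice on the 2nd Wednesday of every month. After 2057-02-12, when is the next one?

2057-02-14

February 2057 starts on a Thursday; its first Wednesday is the 7th, so the 2nd Wednesday is the 14th — 2057-02-14.
2057-02-14 is after 2057-02-12, so that is the next one.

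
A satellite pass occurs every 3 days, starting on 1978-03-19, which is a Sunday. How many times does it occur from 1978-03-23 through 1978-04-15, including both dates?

Occurrences land 3·i days after 1978-03-19 for i = 0, 1, 2, …
1978-03-23 is 4 days after the start; 4 ÷ 3 = 1 remainder 1; since the remainder is 1, round up to i = 2. First occurrence in the window: #3 on 1978-03-25 (2×3 = 6 days in).
1978-04-15 is 27 days after the start; 27 ÷ 3 = 9 remainder 0. Last occurrence in the window: #10 on 1978-04-15.
Occurrences #3 through #10: 8 in total.

8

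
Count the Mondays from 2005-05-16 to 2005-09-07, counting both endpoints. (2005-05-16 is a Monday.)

2005-05-16 is a Monday; the first Monday on or after it is 2005-05-16.
From 2005-05-16 to 2005-09-07: 15 + 30 + 31 + 31 + 7 = 114 days (rest of May, June, July, August, September).
114 ÷ 7 = 16 full weeks with remainder 2, so 16 more Mondays after the first → 17.

17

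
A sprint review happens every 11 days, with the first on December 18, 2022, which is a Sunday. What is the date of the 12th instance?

April 18, 2023

The 12th occurrence is 11 intervals after the first: 11 × 11 = 121 days after December 18, 2022.
December has 31 days — 13 days to the end of December leaves 108.
January has 31 days (77 left).
February has 28 days (49 left).
March has 31 days (18 left).
18 days into April → April 18, 2023.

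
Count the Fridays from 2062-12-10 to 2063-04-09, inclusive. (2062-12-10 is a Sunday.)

17

2062-12-10 is a Sunday; the first Friday on or after it is 2062-12-15 (5 days later).
From 2062-12-15 to 2063-04-09: 16 + 31 + 28 + 31 + 9 = 115 days (rest of December, January, February, March, April).
115 ÷ 7 = 16 full weeks with remainder 3, so 16 more Fridays after the first → 17.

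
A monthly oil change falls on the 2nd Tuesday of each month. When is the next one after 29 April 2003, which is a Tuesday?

13 May 2003

April 2003 starts on a Tuesday; its first Tuesday is the 1st, so the 2nd Tuesday is the 8th — 8 April 2003.
That is not after 29 April 2003, so look at May 2003.
May 2003 starts on a Thursday; its first Tuesday is the 6th, so the 2nd Tuesday is the 13th — 13 May 2003.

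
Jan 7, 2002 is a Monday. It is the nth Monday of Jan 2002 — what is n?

1st

Day 7 falls in week ⌈7/7⌉ of the month.
Days 1–7 hold the 1st Monday, 8–14 the 2nd, 15–21 the 3rd, 22–28 the 4th, 29–31 the 5th.
7 is in the range for the 1st.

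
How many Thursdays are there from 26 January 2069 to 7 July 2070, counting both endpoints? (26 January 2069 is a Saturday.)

26 January 2069 is a Saturday; the first Thursday on or after it is 31 January 2069 (5 days later).
From 31 January 2069 to 7 July 2070: 334 + 188 = 522 days (rest of 2069, to 7 July 2070 in 2070).
522 ÷ 7 = 74 full weeks with remainder 4, so 74 more Thursdays after the first → 75.

75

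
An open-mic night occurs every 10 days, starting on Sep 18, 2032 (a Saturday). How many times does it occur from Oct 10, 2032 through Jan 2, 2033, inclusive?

8

Occurrences land 10·i days after Sep 18, 2032 for i = 0, 1, 2, …
Oct 10, 2032 is 22 days after the start; 22 ÷ 10 = 2 remainder 2; since the remainder is 2, round up to i = 3. First occurrence in the window: #4 on Oct 18, 2032 (3×10 = 30 days in).
Jan 2, 2033 is 106 days after the start; 106 ÷ 10 = 10 remainder 6. Last occurrence in the window: #11 on Dec 27, 2032.
Occurrences #4 through #11: 8 in total.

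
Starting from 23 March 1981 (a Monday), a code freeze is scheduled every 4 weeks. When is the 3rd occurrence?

18 May 1981

The 3rd occurrence is 2 intervals after the first: 2 × 28 = 56 days after 23 March 1981.
March has 31 days — 8 days to the end of March leaves 48.
April has 30 days (18 left).
18 days into May → 18 May 1981.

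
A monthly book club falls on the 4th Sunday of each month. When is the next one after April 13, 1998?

April 1998 starts on a Wednesday; its first Sunday is the 5th, so the 4th Sunday is the 26th — April 26, 1998.
April 26, 1998 is after April 13, 1998, so that is the next one.

April 26, 1998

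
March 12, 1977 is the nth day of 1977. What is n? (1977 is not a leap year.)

71

Days in months before March: 31 + 28 = 59.
Plus 12 days into March → day 71.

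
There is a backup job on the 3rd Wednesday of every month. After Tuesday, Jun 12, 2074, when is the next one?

Jun 2074 starts on a Friday; its first Wednesday is the 6th, so the 3rd Wednesday is the 20th — Jun 20, 2074.
Jun 20, 2074 is after Jun 12, 2074, so that is the next one.

Jun 20, 2074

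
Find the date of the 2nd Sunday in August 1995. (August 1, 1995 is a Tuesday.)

August 13, 1995

August 1995 begins on a Tuesday, so the first Sunday is August 6 (5 days later).
The 2nd Sunday is 1 weeks later: 6 + 7 = 13.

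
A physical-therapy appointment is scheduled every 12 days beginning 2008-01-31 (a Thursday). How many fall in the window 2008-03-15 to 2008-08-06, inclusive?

12

Occurrences land 12·i days after 2008-01-31 for i = 0, 1, 2, …
2008-03-15 is 44 days after the start; 44 ÷ 12 = 3 remainder 8; since the remainder is 8, round up to i = 4. First occurrence in the window: #5 on 2008-03-19 (4×12 = 48 days in).
2008-08-06 is 188 days after the start; 188 ÷ 12 = 15 remainder 8. Last occurrence in the window: #16 on 2008-07-29.
Occurrences #5 through #16: 12 in total.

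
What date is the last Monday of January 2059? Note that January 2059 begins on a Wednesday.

2059-01-27

January 2059 begins on a Wednesday, so the first Monday is January 6 (5 days later).
January 2059 has 31 days. Adding weeks: 6, 13, 20, 27 — the last one ≤ 31 is the 27th.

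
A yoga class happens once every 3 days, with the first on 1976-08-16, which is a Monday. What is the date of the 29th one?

The 29th occurrence is 28 intervals after the first: 28 × 3 = 84 days after 1976-08-16.
August has 31 days — 15 days to the end of August leaves 69.
September has 30 days (39 left).
October has 31 days (8 left).
8 days into November → 1976-11-08.

1976-11-08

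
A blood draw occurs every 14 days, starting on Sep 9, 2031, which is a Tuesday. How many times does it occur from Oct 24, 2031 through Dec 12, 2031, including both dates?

3

Occurrences land 14·i days after Sep 9, 2031 for i = 0, 1, 2, …
Oct 24, 2031 is 45 days after the start; 45 ÷ 14 = 3 remainder 3; since the remainder is 3, round up to i = 4. First occurrence in the window: #5 on Nov 4, 2031 (4×14 = 56 days in).
Dec 12, 2031 is 94 days after the start; 94 ÷ 14 = 6 remainder 10. Last occurrence in the window: #7 on Dec 2, 2031.
Occurrences #5 through #7: 3 in total.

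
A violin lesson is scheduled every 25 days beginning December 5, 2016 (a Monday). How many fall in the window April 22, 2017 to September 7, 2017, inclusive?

Occurrences land 25·i days after December 5, 2016 for i = 0, 1, 2, …
April 22, 2017 is 138 days after the start; 138 ÷ 25 = 5 remainder 13; since the remainder is 13, round up to i = 6. First occurrence in the window: #7 on May 4, 2017 (6×25 = 150 days in).
September 7, 2017 is 276 days after the start; 276 ÷ 25 = 11 remainder 1. Last occurrence in the window: #12 on September 6, 2017.
Occurrences #7 through #12: 6 in total.

6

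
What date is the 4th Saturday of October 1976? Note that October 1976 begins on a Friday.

1976-10-23

October 1976 begins on a Friday, so the first Saturday is October 2 (1 day later).
The 4th Saturday is 3 weeks later: 2 + 21 = 23.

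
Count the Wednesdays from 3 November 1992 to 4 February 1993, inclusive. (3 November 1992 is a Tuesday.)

14

3 November 1992 is a Tuesday; the first Wednesday on or after it is 4 November 1992 (1 day later).
From 4 November 1992 to 4 February 1993: 26 + 31 + 31 + 4 = 92 days (rest of November, December, January, February).
92 ÷ 7 = 13 full weeks with remainder 1, so 13 more Wednesdays after the first → 14.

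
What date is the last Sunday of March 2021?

March 2021 begins on a Monday, so the first Sunday is March 7 (6 days later).
March 2021 has 31 days. Adding weeks: 7, 14, 21, 28 — the last one ≤ 31 is the 28th.

March 28, 2021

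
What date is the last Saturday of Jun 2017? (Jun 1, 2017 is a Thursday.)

Jun 24, 2017

Jun 2017 begins on a Thursday, so the first Saturday is Jun 3 (2 days later).
Jun 2017 has 30 days. Adding weeks: 3, 10, 17, 24 — the last one ≤ 30 is the 24th.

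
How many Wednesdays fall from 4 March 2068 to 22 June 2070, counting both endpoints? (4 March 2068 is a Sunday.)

120

4 March 2068 is a Sunday; the first Wednesday on or after it is 7 March 2068 (3 days later).
From 7 March 2068 to 22 June 2070: 299 + 365 + 173 = 837 days (rest of 2068, 2069, to 22 June 2070 in 2070).
837 ÷ 7 = 119 full weeks with remainder 4, so 119 more Wednesdays after the first → 120.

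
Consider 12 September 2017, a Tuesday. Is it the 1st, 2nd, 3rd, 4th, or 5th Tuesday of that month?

2nd

Day 12 falls in week ⌈12/7⌉ of the month.
Days 1–7 hold the 1st Tuesday, 8–14 the 2nd, 15–21 the 3rd, 22–28 the 4th, 29–31 the 5th.
12 is in the range for the 2nd.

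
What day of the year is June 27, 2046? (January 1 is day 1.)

178

Days in months before June: 31 + 28 + 31 + 30 + 31 = 151.
Plus 27 days into June → day 178.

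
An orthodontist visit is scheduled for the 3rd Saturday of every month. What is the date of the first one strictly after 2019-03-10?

March 2019 starts on a Friday; its first Saturday is the 2nd, so the 3rd Saturday is the 16th — 2019-03-16.
2019-03-16 is after 2019-03-10, so that is the next one.

2019-03-16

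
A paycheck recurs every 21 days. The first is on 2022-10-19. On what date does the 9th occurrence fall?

2023-04-05

The 9th occurrence is 8 intervals after the first: 8 × 21 = 168 days after 2022-10-19.
October has 31 days — 12 days to the end of October leaves 156.
November has 30 days (126 left).
December has 31 days (95 left).
January has 31 days (64 left).
February has 28 days (36 left).
March has 31 days (5 left).
5 days into April → 2023-04-05.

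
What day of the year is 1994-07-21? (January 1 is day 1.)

202

Days in months before July: 31 + 28 + 31 + 30 + 31 + 30 = 181.
Plus 21 days into July → day 202.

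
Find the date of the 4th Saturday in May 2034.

May 27, 2034

The first Saturday of May 2034 is May 6.
The 4th Saturday is 3 weeks later: 6 + 21 = 27.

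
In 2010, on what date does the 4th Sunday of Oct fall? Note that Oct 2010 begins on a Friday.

Oct 2010 begins on a Friday, so the first Sunday is Oct 3 (2 days later).
The 4th Sunday is 3 weeks later: 3 + 21 = 24.

Oct 24, 2010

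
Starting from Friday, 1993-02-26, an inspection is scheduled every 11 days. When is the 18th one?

The 18th occurrence is 17 intervals after the first: 17 × 11 = 187 days after 1993-02-26.
February has 28 days — 2 days to the end of February leaves 185.
March has 31 days (154 left).
April has 30 days (124 left).
May has 31 days (93 left).
June has 30 days (63 left).
July has 31 days (32 left).
August has 31 days (1 left).
1 day into September → 1993-09-01.

1993-09-01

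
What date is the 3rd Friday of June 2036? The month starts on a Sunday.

June 20, 2036

June 2036 begins on a Sunday, so the first Friday is June 6 (5 days later).
The 3rd Friday is 2 weeks later: 6 + 14 = 20.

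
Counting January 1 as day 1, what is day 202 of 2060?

2060-07-20

January has 31 days (202 − 31 = 171 remain).
February has 29 days (171 − 29 = 142 remain).
March has 31 days (142 − 31 = 111 remain).
April has 30 days (111 − 30 = 81 remain).
May has 31 days (81 − 31 = 50 remain).
June has 30 days (50 − 30 = 20 remain).
20 into July → July 20.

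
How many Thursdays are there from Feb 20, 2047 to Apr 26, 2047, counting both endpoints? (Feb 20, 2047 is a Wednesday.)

Feb 20, 2047 is a Wednesday; the first Thursday on or after it is Feb 21, 2047 (1 day later).
From Feb 21, 2047 to Apr 26, 2047: 7 + 31 + 26 = 64 days (rest of Feb, Mar, Apr).
64 ÷ 7 = 9 full weeks with remainder 1, so 9 more Thursdays after the first → 10.

10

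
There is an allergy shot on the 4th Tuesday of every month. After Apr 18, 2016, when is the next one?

Apr 2016 starts on a Friday; its first Tuesday is the 5th, so the 4th Tuesday is the 26th — Apr 26, 2016.
Apr 26, 2016 is after Apr 18, 2016, so that is the next one.

Apr 26, 2016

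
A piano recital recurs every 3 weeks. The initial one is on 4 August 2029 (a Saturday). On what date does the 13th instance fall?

13 April 2030

The 13th occurrence is 12 intervals after the first: 12 × 21 = 252 days after 4 August 2029.
August has 31 days — 27 days to the end of August leaves 225.
September has 30 days (195 left).
October has 31 days (164 left).
November has 30 days (134 left).
December has 31 days (103 left).
January has 31 days (72 left).
February has 28 days (44 left).
March has 31 days (13 left).
13 days into April → 13 April 2030.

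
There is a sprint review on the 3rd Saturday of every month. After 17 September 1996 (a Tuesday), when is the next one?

September 1996 starts on a Sunday; its first Saturday is the 7th, so the 3rd Saturday is the 21st — 21 September 1996.
21 September 1996 is after 17 September 1996, so that is the next one.

21 September 1996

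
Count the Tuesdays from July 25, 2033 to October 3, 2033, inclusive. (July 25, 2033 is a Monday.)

10

July 25, 2033 is a Monday; the first Tuesday on or after it is July 26, 2033 (1 day later).
From July 26, 2033 to October 3, 2033: 5 + 31 + 30 + 3 = 69 days (rest of July, August, September, October).
69 ÷ 7 = 9 full weeks with remainder 6, so 9 more Tuesdays after the first → 10.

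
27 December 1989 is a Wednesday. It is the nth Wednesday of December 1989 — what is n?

Day 27 falls in week ⌈27/7⌉ of the month.
Days 1–7 hold the 1st Wednesday, 8–14 the 2nd, 15–21 the 3rd, 22–28 the 4th, 29–31 the 5th.
27 is in the range for the 4th.

4th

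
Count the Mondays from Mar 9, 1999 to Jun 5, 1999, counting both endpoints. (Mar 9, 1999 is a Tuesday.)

12

Mar 9, 1999 is a Tuesday; the first Monday on or after it is Mar 15, 1999 (6 days later).
From Mar 15, 1999 to Jun 5, 1999: 16 + 30 + 31 + 5 = 82 days (rest of Mar, Apr, May, Jun).
82 ÷ 7 = 11 full weeks with remainder 5, so 11 more Mondays after the first → 12.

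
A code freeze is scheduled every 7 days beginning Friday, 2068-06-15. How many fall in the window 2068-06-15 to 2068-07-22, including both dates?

6

Occurrences land 7·i days after 2068-06-15 for i = 0, 1, 2, …
The window opens on the start date, so the first occurrence inside is #1 on 2068-06-15.
2068-07-22 is 37 days after the start; 37 ÷ 7 = 5 remainder 2. Last occurrence in the window: #6 on 2068-07-20.
Occurrences #1 through #6: 6 in total.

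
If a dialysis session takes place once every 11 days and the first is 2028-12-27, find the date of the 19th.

2029-07-13

The 19th occurrence is 18 intervals after the first: 18 × 11 = 198 days after 2028-12-27.
December has 31 days — 4 days to the end of December leaves 194.
January has 31 days (163 left).
February has 28 days (135 left).
March has 31 days (104 left).
April has 30 days (74 left).
May has 31 days (43 left).
June has 30 days (13 left).
13 days into July → 2029-07-13.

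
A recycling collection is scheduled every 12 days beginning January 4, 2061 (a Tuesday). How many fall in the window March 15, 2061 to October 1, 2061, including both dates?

17

Occurrences land 12·i days after January 4, 2061 for i = 0, 1, 2, …
March 15, 2061 is 70 days after the start; 70 ÷ 12 = 5 remainder 10; since the remainder is 10, round up to i = 6. First occurrence in the window: #7 on March 17, 2061 (6×12 = 72 days in).
October 1, 2061 is 270 days after the start; 270 ÷ 12 = 22 remainder 6. Last occurrence in the window: #23 on September 25, 2061.
Occurrences #7 through #23: 17 in total.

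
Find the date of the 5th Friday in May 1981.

The first Friday of May 1981 is May 1.
The 5th Friday is 4 weeks later: 1 + 28 = 29.

May 29, 1981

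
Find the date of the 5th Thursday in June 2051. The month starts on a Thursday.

June 29, 2051

June 2051 begins on a Thursday, so the first Thursday is June 1.
The 5th Thursday is 4 weeks later: 1 + 28 = 29.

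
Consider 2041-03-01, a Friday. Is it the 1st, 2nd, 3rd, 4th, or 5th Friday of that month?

1st

Day 1 falls in week ⌈1/7⌉ of the month.
Days 1–7 hold the 1st Friday, 8–14 the 2nd, 15–21 the 3rd, 22–28 the 4th, 29–31 the 5th.
1 is in the range for the 1st.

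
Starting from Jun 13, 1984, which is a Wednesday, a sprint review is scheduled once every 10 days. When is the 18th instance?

Nov 30, 1984

The 18th occurrence is 17 intervals after the first: 17 × 10 = 170 days after Jun 13, 1984.
Jun has 30 days — 17 days to the end of Jun leaves 153.
Jul has 31 days (122 left).
Aug has 31 days (91 left).
Sep has 30 days (61 left).
Oct has 31 days (30 left).
30 days into Nov → Nov 30, 1984.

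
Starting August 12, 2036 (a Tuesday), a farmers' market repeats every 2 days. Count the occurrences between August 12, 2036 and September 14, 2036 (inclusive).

17

Occurrences land 2·i days after August 12, 2036 for i = 0, 1, 2, …
The window opens on the start date, so the first occurrence inside is #1 on August 12, 2036.
September 14, 2036 is 33 days after the start; 33 ÷ 2 = 16 remainder 1. Last occurrence in the window: #17 on September 13, 2036.
Occurrences #1 through #17: 17 in total.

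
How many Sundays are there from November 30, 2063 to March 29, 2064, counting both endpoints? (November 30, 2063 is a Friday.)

November 30, 2063 is a Friday; the first Sunday on or after it is December 2, 2063 (2 days later).
From December 2, 2063 to March 29, 2064: 29 + 31 + 29 + 29 = 118 days (rest of December, January, February, March).
118 ÷ 7 = 16 full weeks with remainder 6, so 16 more Sundays after the first → 17.

17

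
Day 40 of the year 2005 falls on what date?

January has 31 days (40 − 31 = 9 remain).
9 into February → February 9.

9 February 2005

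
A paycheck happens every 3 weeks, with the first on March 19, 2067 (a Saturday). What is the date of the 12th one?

The 12th occurrence is 11 intervals after the first: 11 × 21 = 231 days after March 19, 2067.
March has 31 days — 12 days to the end of March leaves 219.
April has 30 days (189 left).
May has 31 days (158 left).
June has 30 days (128 left).
July has 31 days (97 left).
August has 31 days (66 left).
September has 30 days (36 left).
October has 31 days (5 left).
5 days into November → November 5, 2067.

November 5, 2067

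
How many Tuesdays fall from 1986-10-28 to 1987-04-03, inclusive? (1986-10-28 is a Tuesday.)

1986-10-28 is a Tuesday; the first Tuesday on or after it is 1986-10-28.
From 1986-10-28 to 1987-04-03: 3 + 30 + 31 + 31 + 28 + 31 + 3 = 157 days (rest of October, November, December, January, February, March, April).
157 ÷ 7 = 22 full weeks with remainder 3, so 22 more Tuesdays after the first → 23.

23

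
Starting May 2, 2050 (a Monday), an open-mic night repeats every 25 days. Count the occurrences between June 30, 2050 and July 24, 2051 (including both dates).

Occurrences land 25·i days after May 2, 2050 for i = 0, 1, 2, …
June 30, 2050 is 59 days after the start; 59 ÷ 25 = 2 remainder 9; since the remainder is 9, round up to i = 3. First occurrence in the window: #4 on July 16, 2050 (3×25 = 75 days in).
July 24, 2051 is 448 days after the start; 448 ÷ 25 = 17 remainder 23. Last occurrence in the window: #18 on July 1, 2051.
Occurrences #4 through #18: 15 in total.

15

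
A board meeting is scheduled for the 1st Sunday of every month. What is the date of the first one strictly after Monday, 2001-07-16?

July 2001 starts on a Sunday, so its 1st Sunday is 2001-07-01.
That is not after 2001-07-16, so look at August 2001.
August 2001 starts on a Wednesday, so its 1st Sunday is 2001-08-05 (4 days in).

2001-08-05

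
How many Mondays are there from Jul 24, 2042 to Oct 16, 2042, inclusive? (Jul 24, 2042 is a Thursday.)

Jul 24, 2042 is a Thursday; the first Monday on or after it is Jul 28, 2042 (4 days later).
From Jul 28, 2042 to Oct 16, 2042: 3 + 31 + 30 + 16 = 80 days (rest of Jul, Aug, Sep, Oct).
80 ÷ 7 = 11 full weeks with remainder 3, so 11 more Mondays after the first → 12.

12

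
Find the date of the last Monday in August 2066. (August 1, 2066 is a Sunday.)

2066-08-30

August 2066 begins on a Sunday, so the first Monday is August 2 (1 day later).
August 2066 has 31 days. Adding weeks: 2, 9, 16, 23, 30 — the last one ≤ 31 is the 30th.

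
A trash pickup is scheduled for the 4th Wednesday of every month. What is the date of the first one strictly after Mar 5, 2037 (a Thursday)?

Mar 2037 starts on a Sunday; its first Wednesday is the 4th, so the 4th Wednesday is the 25th — Mar 25, 2037.
Mar 25, 2037 is after Mar 5, 2037, so that is the next one.

Mar 25, 2037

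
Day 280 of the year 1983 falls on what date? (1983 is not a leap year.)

January has 31 days (280 − 31 = 249 remain).
February has 28 days (249 − 28 = 221 remain).
March has 31 days (221 − 31 = 190 remain).
April has 30 days (190 − 30 = 160 remain).
May has 31 days (160 − 31 = 129 remain).
June has 30 days (129 − 30 = 99 remain).
July has 31 days (99 − 31 = 68 remain).
August has 31 days (68 − 31 = 37 remain).
September has 30 days (37 − 30 = 7 remain).
7 into October → October 7.

1983-10-07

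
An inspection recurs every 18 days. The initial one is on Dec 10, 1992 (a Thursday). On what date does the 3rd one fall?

The 3rd occurrence is 2 intervals after the first: 2 × 18 = 36 days after Dec 10, 1992.
Dec has 31 days — 21 days to the end of Dec leaves 15.
15 days into Jan → Jan 15, 1993.

Jan 15, 1993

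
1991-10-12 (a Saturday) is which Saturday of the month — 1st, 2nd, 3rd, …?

Day 12 falls in week ⌈12/7⌉ of the month.
Days 1–7 hold the 1st Saturday, 8–14 the 2nd, 15–21 the 3rd, 22–28 the 4th, 29–31 the 5th.
12 is in the range for the 2nd.

2nd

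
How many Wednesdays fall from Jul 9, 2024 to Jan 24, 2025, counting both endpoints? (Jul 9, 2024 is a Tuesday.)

Jul 9, 2024 is a Tuesday; the first Wednesday on or after it is Jul 10, 2024 (1 day later).
From Jul 10, 2024 to Jan 24, 2025: 21 + 31 + 30 + 31 + 30 + 31 + 24 = 198 days (rest of Jul, Aug, Sep, Oct, Nov, Dec, Jan).
198 ÷ 7 = 28 full weeks with remainder 2, so 28 more Wednesdays after the first → 29.

29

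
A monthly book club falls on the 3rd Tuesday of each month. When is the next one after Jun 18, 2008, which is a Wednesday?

Jul 15, 2008

Jun 2008 starts on a Sunday; its first Tuesday is the 3rd, so the 3rd Tuesday is the 17th — Jun 17, 2008.
That is not after Jun 18, 2008, so look at Jul 2008.
Jul 2008 starts on a Tuesday; its first Tuesday is the 1st, so the 3rd Tuesday is the 15th — Jul 15, 2008.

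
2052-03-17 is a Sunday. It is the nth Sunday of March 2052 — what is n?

Day 17 falls in week ⌈17/7⌉ of the month.
Days 1–7 hold the 1st Sunday, 8–14 the 2nd, 15–21 the 3rd, 22–28 the 4th, 29–31 the 5th.
17 is in the range for the 3rd.

3rd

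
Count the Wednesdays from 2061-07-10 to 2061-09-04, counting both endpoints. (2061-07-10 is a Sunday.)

8

2061-07-10 is a Sunday; the first Wednesday on or after it is 2061-07-13 (3 days later).
From 2061-07-13 to 2061-09-04: 18 + 31 + 4 = 53 days (rest of July, August, September).
53 ÷ 7 = 7 full weeks with remainder 4, so 7 more Wednesdays after the first → 8.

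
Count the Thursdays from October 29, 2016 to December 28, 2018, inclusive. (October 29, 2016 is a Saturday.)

113

October 29, 2016 is a Saturday; the first Thursday on or after it is November 3, 2016 (5 days later).
From November 3, 2016 to December 28, 2018: 58 + 365 + 362 = 785 days (rest of 2016, 2017, to December 28, 2018 in 2018).
785 ÷ 7 = 112 full weeks with remainder 1, so 112 more Thursdays after the first → 113.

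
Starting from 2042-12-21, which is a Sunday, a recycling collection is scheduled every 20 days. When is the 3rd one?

2043-01-30

The 3rd occurrence is 2 intervals after the first: 2 × 20 = 40 days after 2042-12-21.
December has 31 days — 10 days to the end of December leaves 30.
30 days into January → 2043-01-30.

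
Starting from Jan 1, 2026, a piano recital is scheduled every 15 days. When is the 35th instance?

The 35th occurrence is 34 intervals after the first: 34 × 15 = 510 days after Jan 1, 2026.
Jan has 31 days — 30 days to the end of Jan leaves 480.
From end of Jan to end of 2026 is 334 days (146 left).
Jan has 31 days (115 left).
Feb has 28 days (87 left).
Mar has 31 days (56 left).
Apr has 30 days (26 left).
26 days into May → May 26, 2027.

May 26, 2027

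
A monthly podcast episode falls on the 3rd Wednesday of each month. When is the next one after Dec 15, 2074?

Dec 2074 starts on a Saturday; its first Wednesday is the 5th, so the 3rd Wednesday is the 19th — Dec 19, 2074.
Dec 19, 2074 is after Dec 15, 2074, so that is the next one.

Dec 19, 2074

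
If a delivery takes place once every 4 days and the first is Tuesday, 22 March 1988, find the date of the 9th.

23 April 1988

The 9th occurrence is 8 intervals after the first: 8 × 4 = 32 days after 22 March 1988.
March has 31 days — 9 days to the end of March leaves 23.
23 days into April → 23 April 1988.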